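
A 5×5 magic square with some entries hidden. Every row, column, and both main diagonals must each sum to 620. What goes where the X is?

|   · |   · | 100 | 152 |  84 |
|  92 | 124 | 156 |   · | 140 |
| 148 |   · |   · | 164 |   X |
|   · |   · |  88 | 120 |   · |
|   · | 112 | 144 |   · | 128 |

96

Using row 2: 92 + 124 + 156 + 140 + ? → (2,4) = 620 − 512 = 108.
The remaining cell in column 3 is (3,3) = 620 − 488 = 132.
The remaining cell in column 4 is (5,4) = 620 − 544 = 76.
From main diagonal, 620 − (124 + 132 + 120 + 128) gives (1,1) = 116.
The remaining cell in row 1 is (1,2) = 620 − 452 = 168.
From row 5, 620 − (112 + 144 + 76 + 128) gives (5,1) = 160.
Column 1 needs 620; the known cells sum to 516, so (4,1) = 104.
Anti-diagonal needs 620; the known cells sum to 484, so (4,2) = 136.
The remaining cell in row 4 is (4,5) = 620 − 448 = 172.
Column 2: 168 + 124 + 136 + 112 + ? = 620, so (3,2) = 80.
The remaining cell in column 5 is (3,5) = 620 − 524 = 96.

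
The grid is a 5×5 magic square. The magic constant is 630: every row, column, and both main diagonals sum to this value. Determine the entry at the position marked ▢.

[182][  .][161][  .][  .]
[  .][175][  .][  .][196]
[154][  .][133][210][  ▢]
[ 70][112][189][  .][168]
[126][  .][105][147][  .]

From row 4, 630 − (70 + 112 + 189 + 168) gives (4,4) = 91.
From column 1, 630 − (182 + 154 + 70 + 126) gives (2,1) = 98.
Using column 3: 161 + 133 + 189 + 105 + ? → (2,3) = 630 − 588 = 42.
Main diagonal must total 630; the given cells sum to 581, so (5,5) = 49.
The remaining cell in row 2 is (2,4) = 630 − 511 = 119.
Row 5 needs 630; the known cells sum to 427, so (5,2) = 203.
Column 4 must total 630; the given cells sum to 567, so (1,4) = 63.
Anti-diagonal: 119 + 133 + 112 + 126 + ? = 630, so (1,5) = 140.
From row 1, 630 − (182 + 161 + 63 + 140) gives (1,2) = 84.
Using column 2: 84 + 175 + 112 + 203 + ? → (3,2) = 630 − 574 = 56.
Column 5 must total 630; the given cells sum to 553, so (3,5) = 77.

77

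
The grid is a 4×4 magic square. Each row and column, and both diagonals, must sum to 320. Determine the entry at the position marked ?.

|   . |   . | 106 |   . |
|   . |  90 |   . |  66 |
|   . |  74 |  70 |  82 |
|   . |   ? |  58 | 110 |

Row 3 must total 320; the given cells sum to 226, so (3,1) = 94.
The remaining cell in column 3 is (2,3) = 320 − 234 = 86.
The remaining cell in column 4 is (1,4) = 320 − 258 = 62.
Main diagonal needs 320; the known cells sum to 270, so (1,1) = 50.
Anti-diagonal needs 320; the known cells sum to 222, so (4,1) = 98.
Row 1: 50 + 106 + 62 + ? = 320, so (1,2) = 102.
Row 2 must total 320; the given cells sum to 242, so (2,1) = 78.
Row 4 must total 320; the given cells sum to 266, so (4,2) = 54.

54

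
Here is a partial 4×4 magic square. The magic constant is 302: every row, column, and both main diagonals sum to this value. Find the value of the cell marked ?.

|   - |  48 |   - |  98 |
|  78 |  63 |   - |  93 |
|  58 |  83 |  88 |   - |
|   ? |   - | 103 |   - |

53

Row 2 needs 302; the known cells sum to 234, so (2,3) = 68.
Row 3: 58 + 83 + 88 + ? = 302, so (3,4) = 73.
Column 2 must total 302; the given cells sum to 194, so (4,2) = 108.
Column 3 needs 302; the known cells sum to 259, so (1,3) = 43.
The remaining cell in column 4 is (4,4) = 302 − 264 = 38.
From main diagonal, 302 − (63 + 88 + 38) gives (1,1) = 113.
Anti-diagonal needs 302; the known cells sum to 249, so (4,1) = 53.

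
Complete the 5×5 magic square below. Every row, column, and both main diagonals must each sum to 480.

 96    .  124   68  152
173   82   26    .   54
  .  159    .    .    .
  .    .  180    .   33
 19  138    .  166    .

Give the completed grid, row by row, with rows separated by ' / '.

Using row 1: 96 + 124 + 68 + 152 + ? → (1,2) = 480 − 440 = 40.
Using row 2: 173 + 82 + 26 + 54 + ? → (2,4) = 480 − 335 = 145.
Column 2 needs 480; the known cells sum to 419, so (4,2) = 61.
Using anti-diagonal: 152 + 145 + 61 + 19 + ? → (3,3) = 480 − 377 = 103.
Column 3: 124 + 26 + 103 + 180 + ? = 480, so (5,3) = 47.
From row 5, 480 − (19 + 138 + 47 + 166) gives (5,5) = 110.
The remaining cell in column 5 is (3,5) = 480 − 349 = 131.
Using main diagonal: 96 + 82 + 103 + 110 + ? → (4,4) = 480 − 391 = 89.
Row 4: 61 + 180 + 89 + 33 + ? = 480, so (4,1) = 117.
The remaining cell in column 1 is (3,1) = 480 − 405 = 75.
From column 4, 480 − (68 + 145 + 89 + 166) gives (3,4) = 12.

96 40 124 68 152 / 173 82 26 145 54 / 75 159 103 12 131 / 117 61 180 89 33 / 19 138 47 166 110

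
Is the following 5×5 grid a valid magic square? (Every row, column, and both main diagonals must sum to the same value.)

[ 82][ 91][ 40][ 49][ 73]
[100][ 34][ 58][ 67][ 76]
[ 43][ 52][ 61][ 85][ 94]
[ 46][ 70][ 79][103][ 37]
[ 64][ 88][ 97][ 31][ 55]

Row 1: 82 + 91 + 40 + 49 + 73 = 335.
Row 2: 100 + 34 + 58 + 67 + 76 = 335.
Row 3: 43 + 52 + 61 + 85 + 94 = 335.
Row 4: 46 + 70 + 79 + 103 + 37 = 335.
Row 5: 64 + 88 + 97 + 31 + 55 = 335.
Column 1: 82 + 100 + 43 + 46 + 64 = 335.
Column 2: 91 + 34 + 52 + 70 + 88 = 335.
Column 3: 40 + 58 + 61 + 79 + 97 = 335.
Column 4: 49 + 67 + 85 + 103 + 31 = 335.
Column 5: 73 + 76 + 94 + 37 + 55 = 335.
Main diagonal: 82 + 34 + 61 + 103 + 55 = 335.
Anti-diagonal: 73 + 67 + 61 + 70 + 64 = 335.
All lines sum to 335.

Yes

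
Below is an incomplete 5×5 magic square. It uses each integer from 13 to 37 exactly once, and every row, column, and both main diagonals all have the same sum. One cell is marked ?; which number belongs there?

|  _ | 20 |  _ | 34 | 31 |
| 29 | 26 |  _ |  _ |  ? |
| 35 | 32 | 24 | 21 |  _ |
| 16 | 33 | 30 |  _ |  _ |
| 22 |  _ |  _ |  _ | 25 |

The entries are 13 through 37, which sum to 625, so each line sums to 625/5 = 125.
Using row 3: 35 + 32 + 24 + 21 + ? → (3,5) = 125 − 112 = 13.
Using column 1: 29 + 35 + 16 + 22 + ? → (1,1) = 125 − 102 = 23.
Column 2 must total 125; the given cells sum to 111, so (5,2) = 14.
Main diagonal: 23 + 26 + 24 + 25 + ? = 125, so (4,4) = 27.
Anti-diagonal needs 125; the known cells sum to 110, so (2,4) = 15.
Row 1 must total 125; the given cells sum to 108, so (1,3) = 17.
Row 4 must total 125; the given cells sum to 106, so (4,5) = 19.
From column 4, 125 − (34 + 15 + 21 + 27) gives (5,4) = 28.
Column 5 must total 125; the given cells sum to 88, so (2,5) = 37.

37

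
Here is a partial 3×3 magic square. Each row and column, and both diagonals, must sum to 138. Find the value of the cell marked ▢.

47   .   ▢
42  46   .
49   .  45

43

Row 2 must total 138; the given cells sum to 88, so (2,3) = 50.
From row 3, 138 − (49 + 45) gives (3,2) = 44.
Column 2: 46 + 44 + ? = 138, so (1,2) = 48.
The remaining cell in column 3 is (1,3) = 138 − 95 = 43.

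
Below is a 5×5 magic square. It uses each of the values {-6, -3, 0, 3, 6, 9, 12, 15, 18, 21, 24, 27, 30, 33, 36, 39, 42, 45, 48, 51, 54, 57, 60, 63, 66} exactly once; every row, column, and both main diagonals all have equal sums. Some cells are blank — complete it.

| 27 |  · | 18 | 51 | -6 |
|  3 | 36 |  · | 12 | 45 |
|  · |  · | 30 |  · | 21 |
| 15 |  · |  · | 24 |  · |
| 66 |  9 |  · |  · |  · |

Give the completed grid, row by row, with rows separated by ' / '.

27 60 18 51 -6 / 3 36 54 12 45 / 39 -3 30 63 21 / 15 48 6 24 57 / 66 9 42 0 33

The 25 entries sum to 750, so each line sums to 750/5 = 150.
Row 1 must total 150; the given cells sum to 90, so (1,2) = 60.
Row 2 needs 150; the known cells sum to 96, so (2,3) = 54.
Column 1: 27 + 3 + 15 + 66 + ? = 150, so (3,1) = 39.
The remaining cell in main diagonal is (5,5) = 150 − 117 = 33.
Anti-diagonal must total 150; the given cells sum to 102, so (4,2) = 48.
From column 2, 150 − (60 + 36 + 48 + 9) gives (3,2) = -3.
Column 5: -6 + 45 + 21 + 33 + ? = 150, so (4,5) = 57.
From row 3, 150 − (39 + (-3) + 30 + 21) gives (3,4) = 63.
From row 4, 150 − (15 + 48 + 24 + 57) gives (4,3) = 6.
The remaining cell in column 3 is (5,3) = 150 − 108 = 42.
Using column 4: 51 + 12 + 63 + 24 + ? → (5,4) = 150 − 150 = 0.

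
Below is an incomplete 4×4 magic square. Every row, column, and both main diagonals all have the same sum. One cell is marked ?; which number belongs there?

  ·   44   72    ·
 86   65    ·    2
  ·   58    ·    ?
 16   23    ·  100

Column 2 is complete and sums to 190; that is the magic constant.
From row 2, 190 − (86 + 65 + 2) gives (2,3) = 37.
Row 4 must total 190; the given cells sum to 139, so (4,3) = 51.
Column 3: 72 + 37 + 51 + ? = 190, so (3,3) = 30.
Main diagonal needs 190; the known cells sum to 195, so (1,1) = -5.
From anti-diagonal, 190 − (37 + 58 + 16) gives (1,4) = 79.
From column 1, 190 − (-5 + 86 + 16) gives (3,1) = 93.
From column 4, 190 − (79 + 2 + 100) gives (3,4) = 9.

9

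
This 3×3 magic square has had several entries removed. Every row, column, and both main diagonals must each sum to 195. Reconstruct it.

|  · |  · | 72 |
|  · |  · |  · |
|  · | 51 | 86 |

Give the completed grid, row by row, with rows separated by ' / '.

44 79 72 / 93 65 37 / 58 51 86

Row 3 must total 195; the given cells sum to 137, so (3,1) = 58.
Column 3 must total 195; the given cells sum to 158, so (2,3) = 37.
Anti-diagonal: 72 + 58 + ? = 195, so (2,2) = 65.
Using row 2: 65 + 37 + ? → (2,1) = 195 − 102 = 93.
Using column 1: 93 + 58 + ? → (1,1) = 195 − 151 = 44.
From column 2, 195 − (65 + 51) gives (1,2) = 79.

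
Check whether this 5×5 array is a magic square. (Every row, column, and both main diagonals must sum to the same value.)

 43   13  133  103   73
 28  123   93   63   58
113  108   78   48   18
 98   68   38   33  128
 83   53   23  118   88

Row 1: 43 + 13 + 133 + 103 + 73 = 365.
Row 2: 28 + 123 + 93 + 63 + 58 = 365.
Row 3: 113 + 108 + 78 + 48 + 18 = 365.
Row 4: 98 + 68 + 38 + 33 + 128 = 365.
Row 5: 83 + 53 + 23 + 118 + 88 = 365.
Column 1: 43 + 28 + 113 + 98 + 83 = 365.
Column 2: 13 + 123 + 108 + 68 + 53 = 365.
Column 3: 133 + 93 + 78 + 38 + 23 = 365.
Column 4: 103 + 63 + 48 + 33 + 118 = 365.
Column 5: 73 + 58 + 18 + 128 + 88 = 365.
Main diagonal: 43 + 123 + 78 + 33 + 88 = 365.
Anti-diagonal: 73 + 63 + 78 + 68 + 83 = 365.
All lines sum to 365.

Yes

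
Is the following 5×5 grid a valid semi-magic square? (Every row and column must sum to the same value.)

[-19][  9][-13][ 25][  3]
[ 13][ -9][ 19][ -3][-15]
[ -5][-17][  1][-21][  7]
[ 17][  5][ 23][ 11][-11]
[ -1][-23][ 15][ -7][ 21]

No — row 5 sums to 5 but column 3 sums to 45.

Row 1: -19 + 9 + (-13) + 25 + 3 = 5.
Row 2: 13 + (-9) + 19 + (-3) + (-15) = 5.
Row 3: -5 + (-17) + 1 + (-21) + 7 = -35.
Row 4: 17 + 5 + 23 + 11 + (-11) = 45.
Row 5: -1 + (-23) + 15 + (-7) + 21 = 5.
Column 1: -19 + 13 + (-5) + 17 + (-1) = 5.
Column 2: 9 + (-9) + (-17) + 5 + (-23) = -35.
Column 3: -13 + 19 + 1 + 23 + 15 = 45.
Column 4: 25 + (-3) + (-21) + 11 + (-7) = 5.
Column 5: 3 + (-15) + 7 + (-11) + 21 = 5.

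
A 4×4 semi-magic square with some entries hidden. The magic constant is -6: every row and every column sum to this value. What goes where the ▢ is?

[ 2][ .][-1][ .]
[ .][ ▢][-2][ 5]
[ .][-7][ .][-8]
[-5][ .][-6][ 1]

Using row 4: -5 + (-6) + 1 + ? → (4,2) = -6 − (-10) = 4.
The remaining cell in column 3 is (3,3) = -6 − (-9) = 3.
Using column 4: 5 + (-8) + 1 + ? → (1,4) = -6 − (-2) = -4.
Using row 1: 2 + (-1) + (-4) + ? → (1,2) = -6 − (-3) = -3.
From row 3, -6 − (-7 + 3 + (-8)) gives (3,1) = 6.
The remaining cell in column 1 is (2,1) = -6 − 3 = -9.
Using column 2: -3 + (-7) + 4 + ? → (2,2) = -6 − (-6) = 0.

0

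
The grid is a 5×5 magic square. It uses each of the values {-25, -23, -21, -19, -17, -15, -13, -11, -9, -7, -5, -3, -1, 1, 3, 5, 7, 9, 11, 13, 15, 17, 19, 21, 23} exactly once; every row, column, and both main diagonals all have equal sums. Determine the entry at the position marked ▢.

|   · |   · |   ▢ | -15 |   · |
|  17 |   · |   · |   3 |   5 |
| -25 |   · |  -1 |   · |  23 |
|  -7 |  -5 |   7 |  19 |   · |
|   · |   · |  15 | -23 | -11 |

The 25 entries sum to -25, so each line sums to -25/5 = -5.
Using row 4: -7 + (-5) + 7 + 19 + ? → (4,5) = -5 − 14 = -19.
Using column 4: -15 + 3 + 19 + (-23) + ? → (3,4) = -5 − (-16) = 11.
From column 5, -5 − (5 + 23 + (-19) + (-11)) gives (1,5) = -3.
The remaining cell in anti-diagonal is (5,1) = -5 − (-6) = 1.
Row 3 needs -5; the known cells sum to 8, so (3,2) = -13.
The remaining cell in row 5 is (5,2) = -5 − (-18) = 13.
Using column 1: 17 + (-25) + (-7) + 1 + ? → (1,1) = -5 − (-14) = 9.
Using main diagonal: 9 + (-1) + 19 + (-11) + ? → (2,2) = -5 − 16 = -21.
The remaining cell in row 2 is (2,3) = -5 − 4 = -9.
From column 2, -5 − (-21 + (-13) + (-5) + 13) gives (1,2) = 21.
Column 3 needs -5; the known cells sum to 12, so (1,3) = -17.

-17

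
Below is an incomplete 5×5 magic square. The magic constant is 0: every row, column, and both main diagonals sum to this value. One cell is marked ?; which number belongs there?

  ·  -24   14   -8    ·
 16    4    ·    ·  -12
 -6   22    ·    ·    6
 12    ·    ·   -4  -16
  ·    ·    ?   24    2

Using column 5: -12 + 6 + (-16) + 2 + ? → (1,5) = 0 − (-20) = 20.
Using row 1: -24 + 14 + (-8) + 20 + ? → (1,1) = 0 − 2 = -2.
Column 1: -2 + 16 + (-6) + 12 + ? = 0, so (5,1) = -20.
Using main diagonal: -2 + 4 + (-4) + 2 + ? → (3,3) = 0 − 0 = 0.
Using row 3: -6 + 22 + 0 + 6 + ? → (3,4) = 0 − 22 = -22.
The remaining cell in column 4 is (2,4) = 0 − (-10) = 10.
Using anti-diagonal: 20 + 10 + 0 + (-20) + ? → (4,2) = 0 − 10 = -10.
Row 2 must total 0; the given cells sum to 18, so (2,3) = -18.
Using row 4: 12 + (-10) + (-4) + (-16) + ? → (4,3) = 0 − (-18) = 18.
From column 2, 0 − (-24 + 4 + 22 + (-10)) gives (5,2) = 8.
Column 3 must total 0; the given cells sum to 14, so (5,3) = -14.

-14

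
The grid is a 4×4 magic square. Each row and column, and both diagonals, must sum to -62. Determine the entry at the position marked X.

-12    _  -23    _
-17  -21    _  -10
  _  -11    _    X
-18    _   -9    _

-20

Row 2 needs -62; the known cells sum to -48, so (2,3) = -14.
Column 1 needs -62; the known cells sum to -47, so (3,1) = -15.
The remaining cell in column 3 is (3,3) = -62 − (-46) = -16.
The remaining cell in main diagonal is (4,4) = -62 − (-49) = -13.
Anti-diagonal needs -62; the known cells sum to -43, so (1,4) = -19.
Row 1 needs -62; the known cells sum to -54, so (1,2) = -8.
Row 3 needs -62; the known cells sum to -42, so (3,4) = -20.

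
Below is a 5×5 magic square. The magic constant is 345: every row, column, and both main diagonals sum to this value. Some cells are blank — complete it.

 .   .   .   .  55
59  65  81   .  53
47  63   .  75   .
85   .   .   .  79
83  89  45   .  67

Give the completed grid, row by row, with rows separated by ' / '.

Using row 2: 59 + 65 + 81 + 53 + ? → (2,4) = 345 − 258 = 87.
Row 5 must total 345; the given cells sum to 284, so (5,4) = 61.
Using column 1: 59 + 47 + 85 + 83 + ? → (1,1) = 345 − 274 = 71.
From column 5, 345 − (55 + 53 + 79 + 67) gives (3,5) = 91.
Row 3: 47 + 63 + 75 + 91 + ? = 345, so (3,3) = 69.
Main diagonal: 71 + 65 + 69 + 67 + ? = 345, so (4,4) = 73.
Anti-diagonal needs 345; the known cells sum to 294, so (4,2) = 51.
Row 4 must total 345; the given cells sum to 288, so (4,3) = 57.
Using column 2: 65 + 63 + 51 + 89 + ? → (1,2) = 345 − 268 = 77.
The remaining cell in column 3 is (1,3) = 345 − 252 = 93.
Column 4 must total 345; the given cells sum to 296, so (1,4) = 49.

71 77 93 49 55 / 59 65 81 87 53 / 47 63 69 75 91 / 85 51 57 73 79 / 83 89 45 61 67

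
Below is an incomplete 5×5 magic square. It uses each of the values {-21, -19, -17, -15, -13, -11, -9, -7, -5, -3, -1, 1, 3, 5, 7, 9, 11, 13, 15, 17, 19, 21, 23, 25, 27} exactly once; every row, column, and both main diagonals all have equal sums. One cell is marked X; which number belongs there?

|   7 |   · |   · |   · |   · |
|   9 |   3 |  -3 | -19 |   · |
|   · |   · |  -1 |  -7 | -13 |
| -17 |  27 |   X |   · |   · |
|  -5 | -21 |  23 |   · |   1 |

11

The 25 entries sum to 75, so each line sums to 75/5 = 15.
Row 2 must total 15; the given cells sum to -10, so (2,5) = 25.
Using row 5: -5 + (-21) + 23 + 1 + ? → (5,4) = 15 − (-2) = 17.
Column 1 needs 15; the known cells sum to -6, so (3,1) = 21.
Main diagonal needs 15; the known cells sum to 10, so (4,4) = 5.
Anti-diagonal needs 15; the known cells sum to 2, so (1,5) = 13.
Using row 3: 21 + (-1) + (-7) + (-13) + ? → (3,2) = 15 − 0 = 15.
The remaining cell in column 2 is (1,2) = 15 − 24 = -9.
Column 4 must total 15; the given cells sum to -4, so (1,4) = 19.
Column 5 needs 15; the known cells sum to 26, so (4,5) = -11.
Using row 1: 7 + (-9) + 19 + 13 + ? → (1,3) = 15 − 30 = -15.
The remaining cell in row 4 is (4,3) = 15 − 4 = 11.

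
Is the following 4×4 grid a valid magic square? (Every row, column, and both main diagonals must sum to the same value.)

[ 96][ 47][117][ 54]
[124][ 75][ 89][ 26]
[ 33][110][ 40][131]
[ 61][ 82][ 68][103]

Yes

Row 1: 96 + 47 + 117 + 54 = 314.
Row 2: 124 + 75 + 89 + 26 = 314.
Row 3: 33 + 110 + 40 + 131 = 314.
Row 4: 61 + 82 + 68 + 103 = 314.
Column 1: 96 + 124 + 33 + 61 = 314.
Column 2: 47 + 75 + 110 + 82 = 314.
Column 3: 117 + 89 + 40 + 68 = 314.
Column 4: 54 + 26 + 131 + 103 = 314.
Main diagonal: 96 + 75 + 40 + 103 = 314.
Anti-diagonal: 54 + 89 + 110 + 61 = 314.
All lines sum to 314.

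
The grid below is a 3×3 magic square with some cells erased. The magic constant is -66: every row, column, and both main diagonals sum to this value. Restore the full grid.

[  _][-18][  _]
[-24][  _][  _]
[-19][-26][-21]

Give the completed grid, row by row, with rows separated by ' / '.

From column 1, -66 − (-24 + (-19)) gives (1,1) = -23.
From column 2, -66 − (-18 + (-26)) gives (2,2) = -22.
The remaining cell in anti-diagonal is (1,3) = -66 − (-41) = -25.
Row 2 must total -66; the given cells sum to -46, so (2,3) = -20.

-23 -18 -25 / -24 -22 -20 / -19 -26 -21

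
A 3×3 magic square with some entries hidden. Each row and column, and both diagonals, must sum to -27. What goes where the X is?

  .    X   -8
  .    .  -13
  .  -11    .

Using column 3: -8 + (-13) + ? → (3,3) = -27 − (-21) = -6.
Using row 3: -11 + (-6) + ? → (3,1) = -27 − (-17) = -10.
Anti-diagonal must total -27; the given cells sum to -18, so (2,2) = -9.
From row 2, -27 − (-9 + (-13)) gives (2,1) = -5.
The remaining cell in column 1 is (1,1) = -27 − (-15) = -12.
The remaining cell in column 2 is (1,2) = -27 − (-20) = -7.

-7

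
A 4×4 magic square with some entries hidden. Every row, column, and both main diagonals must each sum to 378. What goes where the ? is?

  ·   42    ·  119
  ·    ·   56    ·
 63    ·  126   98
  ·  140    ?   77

Using row 3: 63 + 126 + 98 + ? → (3,2) = 378 − 287 = 91.
Column 2: 42 + 91 + 140 + ? = 378, so (2,2) = 105.
Using column 4: 119 + 98 + 77 + ? → (2,4) = 378 − 294 = 84.
From main diagonal, 378 − (105 + 126 + 77) gives (1,1) = 70.
Using anti-diagonal: 119 + 56 + 91 + ? → (4,1) = 378 − 266 = 112.
Row 1 needs 378; the known cells sum to 231, so (1,3) = 147.
Using row 2: 105 + 56 + 84 + ? → (2,1) = 378 − 245 = 133.
Row 4 must total 378; the given cells sum to 329, so (4,3) = 49.

49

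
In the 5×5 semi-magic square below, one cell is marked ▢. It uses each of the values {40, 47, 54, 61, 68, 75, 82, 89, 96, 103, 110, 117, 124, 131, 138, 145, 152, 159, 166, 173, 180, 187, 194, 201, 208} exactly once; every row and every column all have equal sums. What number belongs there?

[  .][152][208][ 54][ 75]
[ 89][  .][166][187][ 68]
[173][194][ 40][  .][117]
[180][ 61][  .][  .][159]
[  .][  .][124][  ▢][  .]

The 25 entries sum to 3100, so each line sums to 3100/5 = 620.
Using row 1: 152 + 208 + 54 + 75 + ? → (1,1) = 620 − 489 = 131.
Using row 2: 89 + 166 + 187 + 68 + ? → (2,2) = 620 − 510 = 110.
Row 3: 173 + 194 + 40 + 117 + ? = 620, so (3,4) = 96.
Using column 1: 131 + 89 + 173 + 180 + ? → (5,1) = 620 − 573 = 47.
The remaining cell in column 2 is (5,2) = 620 − 517 = 103.
Column 3 must total 620; the given cells sum to 538, so (4,3) = 82.
Column 5 needs 620; the known cells sum to 419, so (5,5) = 201.
Row 4 needs 620; the known cells sum to 482, so (4,4) = 138.
Row 5 must total 620; the given cells sum to 475, so (5,4) = 145.

145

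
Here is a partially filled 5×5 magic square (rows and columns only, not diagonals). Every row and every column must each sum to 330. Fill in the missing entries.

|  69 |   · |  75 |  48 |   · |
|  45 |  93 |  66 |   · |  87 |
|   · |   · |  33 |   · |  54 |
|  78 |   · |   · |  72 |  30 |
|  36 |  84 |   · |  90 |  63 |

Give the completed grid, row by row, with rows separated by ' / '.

69 42 75 48 96 / 45 93 66 39 87 / 102 60 33 81 54 / 78 51 99 72 30 / 36 84 57 90 63

Row 2 needs 330; the known cells sum to 291, so (2,4) = 39.
Row 5: 36 + 84 + 90 + 63 + ? = 330, so (5,3) = 57.
Using column 1: 69 + 45 + 78 + 36 + ? → (3,1) = 330 − 228 = 102.
Using column 3: 75 + 66 + 33 + 57 + ? → (4,3) = 330 − 231 = 99.
The remaining cell in column 4 is (3,4) = 330 − 249 = 81.
Column 5 needs 330; the known cells sum to 234, so (1,5) = 96.
Row 1: 69 + 75 + 48 + 96 + ? = 330, so (1,2) = 42.
Row 3: 102 + 33 + 81 + 54 + ? = 330, so (3,2) = 60.
Row 4 needs 330; the known cells sum to 279, so (4,2) = 51.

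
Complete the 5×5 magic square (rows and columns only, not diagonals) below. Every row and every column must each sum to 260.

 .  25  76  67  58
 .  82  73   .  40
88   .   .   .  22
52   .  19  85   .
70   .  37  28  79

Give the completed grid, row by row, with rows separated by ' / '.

34 25 76 67 58 / 16 82 73 49 40 / 88 64 55 31 22 / 52 43 19 85 61 / 70 46 37 28 79

Using row 1: 25 + 76 + 67 + 58 + ? → (1,1) = 260 − 226 = 34.
Row 5 needs 260; the known cells sum to 214, so (5,2) = 46.
Using column 1: 34 + 88 + 52 + 70 + ? → (2,1) = 260 − 244 = 16.
Column 3 must total 260; the given cells sum to 205, so (3,3) = 55.
Column 5 needs 260; the known cells sum to 199, so (4,5) = 61.
Using row 2: 16 + 82 + 73 + 40 + ? → (2,4) = 260 − 211 = 49.
Using row 4: 52 + 19 + 85 + 61 + ? → (4,2) = 260 − 217 = 43.
The remaining cell in column 2 is (3,2) = 260 − 196 = 64.
From column 4, 260 − (67 + 49 + 85 + 28) gives (3,4) = 31.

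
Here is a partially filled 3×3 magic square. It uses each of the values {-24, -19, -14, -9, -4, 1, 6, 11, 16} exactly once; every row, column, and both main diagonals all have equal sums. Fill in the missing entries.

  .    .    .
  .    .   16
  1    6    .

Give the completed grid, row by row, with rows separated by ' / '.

11 -14 -9 / -24 -4 16 / 1 6 -19

The 9 entries sum to -36, so each line sums to -36/3 = -12.
Row 3 needs -12; the known cells sum to 7, so (3,3) = -19.
Using column 3: 16 + (-19) + ? → (1,3) = -12 − (-3) = -9.
Using anti-diagonal: -9 + 1 + ? → (2,2) = -12 − (-8) = -4.
Row 2: -4 + 16 + ? = -12, so (2,1) = -24.
Column 1 must total -12; the given cells sum to -23, so (1,1) = 11.
From column 2, -12 − (-4 + 6) gives (1,2) = -14.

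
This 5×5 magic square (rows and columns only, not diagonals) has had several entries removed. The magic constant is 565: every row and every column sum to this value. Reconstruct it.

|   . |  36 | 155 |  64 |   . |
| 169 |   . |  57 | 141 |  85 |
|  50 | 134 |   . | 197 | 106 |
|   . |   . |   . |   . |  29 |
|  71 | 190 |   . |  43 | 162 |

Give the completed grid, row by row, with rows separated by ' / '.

127 36 155 64 183 / 169 113 57 141 85 / 50 134 78 197 106 / 148 92 176 120 29 / 71 190 99 43 162

Row 2: 169 + 57 + 141 + 85 + ? = 565, so (2,2) = 113.
Row 3 must total 565; the given cells sum to 487, so (3,3) = 78.
Row 5 must total 565; the given cells sum to 466, so (5,3) = 99.
Column 2 must total 565; the given cells sum to 473, so (4,2) = 92.
From column 3, 565 − (155 + 57 + 78 + 99) gives (4,3) = 176.
Using column 4: 64 + 141 + 197 + 43 + ? → (4,4) = 565 − 445 = 120.
Column 5: 85 + 106 + 29 + 162 + ? = 565, so (1,5) = 183.
The remaining cell in row 1 is (1,1) = 565 − 438 = 127.
Row 4: 92 + 176 + 120 + 29 + ? = 565, so (4,1) = 148.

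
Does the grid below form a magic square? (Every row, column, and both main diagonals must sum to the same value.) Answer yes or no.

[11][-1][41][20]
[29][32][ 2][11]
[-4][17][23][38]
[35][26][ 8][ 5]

Row 1: 11 + (-1) + 41 + 20 = 71.
Row 2: 29 + 32 + 2 + 11 = 74.
Row 3: -4 + 17 + 23 + 38 = 74.
Row 4: 35 + 26 + 8 + 5 = 74.
Column 1: 11 + 29 + (-4) + 35 = 71.
Column 2: -1 + 32 + 17 + 26 = 74.
Column 3: 41 + 2 + 23 + 8 = 74.
Column 4: 20 + 11 + 38 + 5 = 74.
Main diagonal: 11 + 32 + 23 + 5 = 71.
Anti-diagonal: 20 + 2 + 17 + 35 = 74.

No — column 3 sums to 74 but main diagonal sums to 71.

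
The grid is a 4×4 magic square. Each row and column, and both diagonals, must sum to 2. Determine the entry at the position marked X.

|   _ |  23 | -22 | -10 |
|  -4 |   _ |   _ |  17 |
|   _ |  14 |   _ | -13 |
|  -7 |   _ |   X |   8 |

20

Row 1: 23 + (-22) + (-10) + ? = 2, so (1,1) = 11.
Column 1: 11 + (-4) + (-7) + ? = 2, so (3,1) = 2.
Anti-diagonal needs 2; the known cells sum to -3, so (2,3) = 5.
Row 2: -4 + 5 + 17 + ? = 2, so (2,2) = -16.
Row 3: 2 + 14 + (-13) + ? = 2, so (3,3) = -1.
From column 2, 2 − (23 + (-16) + 14) gives (4,2) = -19.
Column 3 needs 2; the known cells sum to -18, so (4,3) = 20.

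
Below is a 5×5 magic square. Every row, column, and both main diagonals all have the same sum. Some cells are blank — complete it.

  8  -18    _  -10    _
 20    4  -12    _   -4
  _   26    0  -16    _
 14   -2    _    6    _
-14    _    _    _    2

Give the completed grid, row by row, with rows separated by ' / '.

8 -18 16 -10 24 / 20 4 -12 12 -4 / -8 26 0 -16 18 / 14 -2 22 6 -20 / -14 10 -6 28 2

Main diagonal is already complete: 8 + 4 + 0 + 6 + 2 = 20, so that is the magic constant.
Row 2: 20 + 4 + (-12) + (-4) + ? = 20, so (2,4) = 12.
The remaining cell in column 1 is (3,1) = 20 − 28 = -8.
Column 2 needs 20; the known cells sum to 10, so (5,2) = 10.
From column 4, 20 − (-10 + 12 + (-16) + 6) gives (5,4) = 28.
Anti-diagonal needs 20; the known cells sum to -4, so (1,5) = 24.
The remaining cell in row 1 is (1,3) = 20 − 4 = 16.
Row 3 needs 20; the known cells sum to 2, so (3,5) = 18.
Row 5 must total 20; the given cells sum to 26, so (5,3) = -6.
Column 3 must total 20; the given cells sum to -2, so (4,3) = 22.
The remaining cell in column 5 is (4,5) = 20 − 40 = -20.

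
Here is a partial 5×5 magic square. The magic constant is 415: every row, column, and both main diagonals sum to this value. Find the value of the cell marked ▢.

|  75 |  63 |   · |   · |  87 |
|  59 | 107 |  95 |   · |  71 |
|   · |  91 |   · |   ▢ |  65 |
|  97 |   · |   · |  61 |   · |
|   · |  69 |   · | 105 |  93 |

Using row 2: 59 + 107 + 95 + 71 + ? → (2,4) = 415 − 332 = 83.
The remaining cell in column 2 is (4,2) = 415 − 330 = 85.
From column 5, 415 − (87 + 71 + 65 + 93) gives (4,5) = 99.
The remaining cell in main diagonal is (3,3) = 415 − 336 = 79.
Anti-diagonal needs 415; the known cells sum to 334, so (5,1) = 81.
Using row 4: 97 + 85 + 61 + 99 + ? → (4,3) = 415 − 342 = 73.
Row 5 needs 415; the known cells sum to 348, so (5,3) = 67.
Column 1 needs 415; the known cells sum to 312, so (3,1) = 103.
Column 3 needs 415; the known cells sum to 314, so (1,3) = 101.
From row 1, 415 − (75 + 63 + 101 + 87) gives (1,4) = 89.
The remaining cell in row 3 is (3,4) = 415 − 338 = 77.

77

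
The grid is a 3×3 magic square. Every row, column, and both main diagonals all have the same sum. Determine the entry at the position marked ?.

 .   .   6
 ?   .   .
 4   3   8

Row 3 is complete and sums to 15; that is the magic constant.
From column 3, 15 − (6 + 8) gives (2,3) = 1.
Anti-diagonal must total 15; the given cells sum to 10, so (2,2) = 5.
Row 2 must total 15; the given cells sum to 6, so (2,1) = 9.

9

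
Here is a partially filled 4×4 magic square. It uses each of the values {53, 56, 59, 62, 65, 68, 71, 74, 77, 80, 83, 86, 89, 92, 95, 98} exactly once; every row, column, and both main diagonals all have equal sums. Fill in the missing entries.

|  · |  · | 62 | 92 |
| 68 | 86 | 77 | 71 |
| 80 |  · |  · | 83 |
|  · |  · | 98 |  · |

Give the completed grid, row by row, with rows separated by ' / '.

95 53 62 92 / 68 86 77 71 / 80 74 65 83 / 59 89 98 56

The 16 entries sum to 1208, so each line sums to 1208/4 = 302.
From column 3, 302 − (62 + 77 + 98) gives (3,3) = 65.
Using column 4: 92 + 71 + 83 + ? → (4,4) = 302 − 246 = 56.
Main diagonal must total 302; the given cells sum to 207, so (1,1) = 95.
The remaining cell in row 1 is (1,2) = 302 − 249 = 53.
Using row 3: 80 + 65 + 83 + ? → (3,2) = 302 − 228 = 74.
Column 1 needs 302; the known cells sum to 243, so (4,1) = 59.
Column 2: 53 + 86 + 74 + ? = 302, so (4,2) = 89.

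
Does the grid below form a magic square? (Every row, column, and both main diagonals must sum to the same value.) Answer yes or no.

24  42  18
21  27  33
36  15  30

Row 1: 24 + 42 + 18 = 84.
Row 2: 21 + 27 + 33 = 81.
Row 3: 36 + 15 + 30 = 81.
Column 1: 24 + 21 + 36 = 81.
Column 2: 42 + 27 + 15 = 84.
Column 3: 18 + 33 + 30 = 81.
Main diagonal: 24 + 27 + 30 = 81.
Anti-diagonal: 18 + 27 + 36 = 81.

No — row 1 sums to 84 but column 3 sums to 81.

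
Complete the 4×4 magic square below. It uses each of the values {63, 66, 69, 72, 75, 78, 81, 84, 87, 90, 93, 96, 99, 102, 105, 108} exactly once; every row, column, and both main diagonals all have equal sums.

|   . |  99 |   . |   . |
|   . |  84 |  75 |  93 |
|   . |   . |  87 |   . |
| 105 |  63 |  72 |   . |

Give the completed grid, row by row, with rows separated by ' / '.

The 16 entries sum to 1368, so each line sums to 1368/4 = 342.
Row 2 needs 342; the known cells sum to 252, so (2,1) = 90.
Using row 4: 105 + 63 + 72 + ? → (4,4) = 342 − 240 = 102.
Column 2 needs 342; the known cells sum to 246, so (3,2) = 96.
Column 3 must total 342; the given cells sum to 234, so (1,3) = 108.
From main diagonal, 342 − (84 + 87 + 102) gives (1,1) = 69.
Anti-diagonal: 75 + 96 + 105 + ? = 342, so (1,4) = 66.
Column 1 needs 342; the known cells sum to 264, so (3,1) = 78.
From column 4, 342 − (66 + 93 + 102) gives (3,4) = 81.

69 99 108 66 / 90 84 75 93 / 78 96 87 81 / 105 63 72 102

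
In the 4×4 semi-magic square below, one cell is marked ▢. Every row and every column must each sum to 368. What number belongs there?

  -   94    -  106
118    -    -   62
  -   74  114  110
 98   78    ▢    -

Row 3: 74 + 114 + 110 + ? = 368, so (3,1) = 70.
From column 1, 368 − (118 + 70 + 98) gives (1,1) = 82.
The remaining cell in column 2 is (2,2) = 368 − 246 = 122.
Column 4: 106 + 62 + 110 + ? = 368, so (4,4) = 90.
The remaining cell in row 1 is (1,3) = 368 − 282 = 86.
Using row 2: 118 + 122 + 62 + ? → (2,3) = 368 − 302 = 66.
Row 4: 98 + 78 + 90 + ? = 368, so (4,3) = 102.

102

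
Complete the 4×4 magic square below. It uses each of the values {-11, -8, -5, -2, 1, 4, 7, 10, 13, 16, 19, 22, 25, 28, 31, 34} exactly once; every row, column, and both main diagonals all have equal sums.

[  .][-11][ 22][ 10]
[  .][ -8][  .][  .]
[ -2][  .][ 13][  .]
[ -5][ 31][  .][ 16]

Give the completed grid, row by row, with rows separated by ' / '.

The 16 entries sum to 184, so each line sums to 184/4 = 46.
Row 1 must total 46; the given cells sum to 21, so (1,1) = 25.
Row 4: -5 + 31 + 16 + ? = 46, so (4,3) = 4.
Using column 1: 25 + (-2) + (-5) + ? → (2,1) = 46 − 18 = 28.
Using column 2: -11 + (-8) + 31 + ? → (3,2) = 46 − 12 = 34.
Column 3 must total 46; the given cells sum to 39, so (2,3) = 7.
Row 2 needs 46; the known cells sum to 27, so (2,4) = 19.
Row 3 must total 46; the given cells sum to 45, so (3,4) = 1.

25 -11 22 10 / 28 -8 7 19 / -2 34 13 1 / -5 31 4 16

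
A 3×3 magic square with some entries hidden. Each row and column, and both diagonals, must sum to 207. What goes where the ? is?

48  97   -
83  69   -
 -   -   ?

The remaining cell in row 1 is (1,3) = 207 − 145 = 62.
Row 2 needs 207; the known cells sum to 152, so (2,3) = 55.
From column 1, 207 − (48 + 83) gives (3,1) = 76.
Using column 2: 97 + 69 + ? → (3,2) = 207 − 166 = 41.
Using column 3: 62 + 55 + ? → (3,3) = 207 − 117 = 90.

90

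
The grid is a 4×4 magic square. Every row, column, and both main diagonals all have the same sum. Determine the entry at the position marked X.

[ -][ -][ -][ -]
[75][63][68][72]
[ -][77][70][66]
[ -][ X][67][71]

76

Row 2 is complete and sums to 278; that is the magic constant.
Using row 3: 77 + 70 + 66 + ? → (3,1) = 278 − 213 = 65.
Column 3: 68 + 70 + 67 + ? = 278, so (1,3) = 73.
Using column 4: 72 + 66 + 71 + ? → (1,4) = 278 − 209 = 69.
Main diagonal needs 278; the known cells sum to 204, so (1,1) = 74.
Anti-diagonal must total 278; the given cells sum to 214, so (4,1) = 64.
Row 1 needs 278; the known cells sum to 216, so (1,2) = 62.
The remaining cell in row 4 is (4,2) = 278 − 202 = 76.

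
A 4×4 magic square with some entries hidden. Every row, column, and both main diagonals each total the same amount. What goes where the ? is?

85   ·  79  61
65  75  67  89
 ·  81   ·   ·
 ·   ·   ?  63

Row 2 is complete and sums to 296; that is the magic constant.
Row 1 must total 296; the given cells sum to 225, so (1,2) = 71.
The remaining cell in column 2 is (4,2) = 296 − 227 = 69.
Column 4: 61 + 89 + 63 + ? = 296, so (3,4) = 83.
From main diagonal, 296 − (85 + 75 + 63) gives (3,3) = 73.
Anti-diagonal must total 296; the given cells sum to 209, so (4,1) = 87.
Row 3: 81 + 73 + 83 + ? = 296, so (3,1) = 59.
Row 4 must total 296; the given cells sum to 219, so (4,3) = 77.

77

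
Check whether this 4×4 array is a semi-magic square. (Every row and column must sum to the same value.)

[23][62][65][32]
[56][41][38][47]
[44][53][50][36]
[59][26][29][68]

Row 1: 23 + 62 + 65 + 32 = 182.
Row 2: 56 + 41 + 38 + 47 = 182.
Row 3: 44 + 53 + 50 + 36 = 183.
Row 4: 59 + 26 + 29 + 68 = 182.
Column 1: 23 + 56 + 44 + 59 = 182.
Column 2: 62 + 41 + 53 + 26 = 182.
Column 3: 65 + 38 + 50 + 29 = 182.
Column 4: 32 + 47 + 36 + 68 = 183.

No — column 4 sums to 183 but row 2 sums to 182.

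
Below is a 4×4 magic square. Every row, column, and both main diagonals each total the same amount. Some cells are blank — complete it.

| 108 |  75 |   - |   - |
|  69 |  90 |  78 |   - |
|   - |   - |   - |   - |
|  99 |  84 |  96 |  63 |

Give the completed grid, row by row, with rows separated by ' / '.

Row 4 is already complete: 99 + 84 + 96 + 63 = 342, so that is the magic constant.
The remaining cell in row 2 is (2,4) = 342 − 237 = 105.
Column 1 must total 342; the given cells sum to 276, so (3,1) = 66.
Column 2: 75 + 90 + 84 + ? = 342, so (3,2) = 93.
Using main diagonal: 108 + 90 + 63 + ? → (3,3) = 342 − 261 = 81.
The remaining cell in anti-diagonal is (1,4) = 342 − 270 = 72.
The remaining cell in row 1 is (1,3) = 342 − 255 = 87.
The remaining cell in row 3 is (3,4) = 342 − 240 = 102.

108 75 87 72 / 69 90 78 105 / 66 93 81 102 / 99 84 96 63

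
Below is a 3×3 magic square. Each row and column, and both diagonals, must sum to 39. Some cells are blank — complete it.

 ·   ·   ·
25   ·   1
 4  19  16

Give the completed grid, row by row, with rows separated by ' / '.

10 7 22 / 25 13 1 / 4 19 16

Row 2 must total 39; the given cells sum to 26, so (2,2) = 13.
From column 1, 39 − (25 + 4) gives (1,1) = 10.
Column 2: 13 + 19 + ? = 39, so (1,2) = 7.
Column 3 needs 39; the known cells sum to 17, so (1,3) = 22.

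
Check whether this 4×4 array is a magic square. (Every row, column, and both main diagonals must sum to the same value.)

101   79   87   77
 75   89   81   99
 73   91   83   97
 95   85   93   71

Yes

Row 1: 101 + 79 + 87 + 77 = 344.
Row 2: 75 + 89 + 81 + 99 = 344.
Row 3: 73 + 91 + 83 + 97 = 344.
Row 4: 95 + 85 + 93 + 71 = 344.
Column 1: 101 + 75 + 73 + 95 = 344.
Column 2: 79 + 89 + 91 + 85 = 344.
Column 3: 87 + 81 + 83 + 93 = 344.
Column 4: 77 + 99 + 97 + 71 = 344.
Main diagonal: 101 + 89 + 83 + 71 = 344.
Anti-diagonal: 77 + 81 + 91 + 95 = 344.
All lines sum to 344.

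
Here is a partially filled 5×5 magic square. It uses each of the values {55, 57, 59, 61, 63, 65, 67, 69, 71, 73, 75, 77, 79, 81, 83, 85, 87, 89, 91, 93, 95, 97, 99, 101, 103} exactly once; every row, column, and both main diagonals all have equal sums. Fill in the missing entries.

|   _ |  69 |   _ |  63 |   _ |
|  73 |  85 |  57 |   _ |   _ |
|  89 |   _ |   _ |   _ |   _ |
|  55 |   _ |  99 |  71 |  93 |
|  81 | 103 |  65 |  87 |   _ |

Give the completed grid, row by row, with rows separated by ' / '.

97 69 91 63 75 / 73 85 57 79 101 / 89 61 83 95 67 / 55 77 99 71 93 / 81 103 65 87 59

The 25 entries sum to 1975, so each line sums to 1975/5 = 395.
Row 4: 55 + 99 + 71 + 93 + ? = 395, so (4,2) = 77.
From row 5, 395 − (81 + 103 + 65 + 87) gives (5,5) = 59.
The remaining cell in column 1 is (1,1) = 395 − 298 = 97.
Column 2 must total 395; the given cells sum to 334, so (3,2) = 61.
The remaining cell in main diagonal is (3,3) = 395 − 312 = 83.
Column 3: 57 + 83 + 99 + 65 + ? = 395, so (1,3) = 91.
Using row 1: 97 + 69 + 91 + 63 + ? → (1,5) = 395 − 320 = 75.
From anti-diagonal, 395 − (75 + 83 + 77 + 81) gives (2,4) = 79.
The remaining cell in row 2 is (2,5) = 395 − 294 = 101.
Using column 4: 63 + 79 + 71 + 87 + ? → (3,4) = 395 − 300 = 95.
Column 5: 75 + 101 + 93 + 59 + ? = 395, so (3,5) = 67.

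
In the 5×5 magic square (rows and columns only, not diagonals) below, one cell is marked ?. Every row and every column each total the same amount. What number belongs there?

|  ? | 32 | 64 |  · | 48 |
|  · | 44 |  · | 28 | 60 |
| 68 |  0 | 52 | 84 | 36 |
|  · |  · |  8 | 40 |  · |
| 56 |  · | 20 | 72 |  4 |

Row 3 is complete and sums to 240; that is the magic constant.
Row 5: 56 + 20 + 72 + 4 + ? = 240, so (5,2) = 88.
Column 2: 32 + 44 + 0 + 88 + ? = 240, so (4,2) = 76.
The remaining cell in column 3 is (2,3) = 240 − 144 = 96.
From column 4, 240 − (28 + 84 + 40 + 72) gives (1,4) = 16.
Column 5 needs 240; the known cells sum to 148, so (4,5) = 92.
From row 1, 240 − (32 + 64 + 16 + 48) gives (1,1) = 80.

80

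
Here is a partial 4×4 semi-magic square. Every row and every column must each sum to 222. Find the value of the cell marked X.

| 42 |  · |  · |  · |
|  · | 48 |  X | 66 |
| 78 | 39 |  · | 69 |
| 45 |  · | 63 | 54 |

Row 3: 78 + 39 + 69 + ? = 222, so (3,3) = 36.
From row 4, 222 − (45 + 63 + 54) gives (4,2) = 60.
Column 1: 42 + 78 + 45 + ? = 222, so (2,1) = 57.
From column 2, 222 − (48 + 39 + 60) gives (1,2) = 75.
Using column 4: 66 + 69 + 54 + ? → (1,4) = 222 − 189 = 33.
The remaining cell in row 1 is (1,3) = 222 − 150 = 72.
Using row 2: 57 + 48 + 66 + ? → (2,3) = 222 − 171 = 51.

51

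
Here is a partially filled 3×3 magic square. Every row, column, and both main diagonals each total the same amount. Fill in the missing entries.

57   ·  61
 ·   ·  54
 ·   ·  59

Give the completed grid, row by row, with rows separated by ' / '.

57 56 61 / 62 58 54 / 55 60 59

Column 3 is already complete: 61 + 54 + 59 = 174, so that is the magic constant.
Row 1: 57 + 61 + ? = 174, so (1,2) = 56.
Using main diagonal: 57 + 59 + ? → (2,2) = 174 − 116 = 58.
The remaining cell in anti-diagonal is (3,1) = 174 − 119 = 55.
The remaining cell in row 2 is (2,1) = 174 − 112 = 62.
Row 3 needs 174; the known cells sum to 114, so (3,2) = 60.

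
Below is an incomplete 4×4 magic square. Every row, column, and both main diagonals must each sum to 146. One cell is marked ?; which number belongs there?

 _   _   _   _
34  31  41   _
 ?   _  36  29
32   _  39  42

The remaining cell in row 2 is (2,4) = 146 − 106 = 40.
Using row 4: 32 + 39 + 42 + ? → (4,2) = 146 − 113 = 33.
Column 3 must total 146; the given cells sum to 116, so (1,3) = 30.
From column 4, 146 − (40 + 29 + 42) gives (1,4) = 35.
Main diagonal must total 146; the given cells sum to 109, so (1,1) = 37.
The remaining cell in anti-diagonal is (3,2) = 146 − 108 = 38.
From row 1, 146 − (37 + 30 + 35) gives (1,2) = 44.
From row 3, 146 − (38 + 36 + 29) gives (3,1) = 43.

43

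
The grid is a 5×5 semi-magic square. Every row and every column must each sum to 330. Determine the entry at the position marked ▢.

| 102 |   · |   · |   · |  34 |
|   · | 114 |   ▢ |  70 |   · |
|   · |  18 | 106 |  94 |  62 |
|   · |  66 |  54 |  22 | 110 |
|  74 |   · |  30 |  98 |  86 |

Using row 3: 18 + 106 + 94 + 62 + ? → (3,1) = 330 − 280 = 50.
Using row 4: 66 + 54 + 22 + 110 + ? → (4,1) = 330 − 252 = 78.
The remaining cell in row 5 is (5,2) = 330 − 288 = 42.
From column 1, 330 − (102 + 50 + 78 + 74) gives (2,1) = 26.
The remaining cell in column 2 is (1,2) = 330 − 240 = 90.
Column 4 needs 330; the known cells sum to 284, so (1,4) = 46.
Column 5 must total 330; the given cells sum to 292, so (2,5) = 38.
From row 1, 330 − (102 + 90 + 46 + 34) gives (1,3) = 58.
From row 2, 330 − (26 + 114 + 70 + 38) gives (2,3) = 82.

82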